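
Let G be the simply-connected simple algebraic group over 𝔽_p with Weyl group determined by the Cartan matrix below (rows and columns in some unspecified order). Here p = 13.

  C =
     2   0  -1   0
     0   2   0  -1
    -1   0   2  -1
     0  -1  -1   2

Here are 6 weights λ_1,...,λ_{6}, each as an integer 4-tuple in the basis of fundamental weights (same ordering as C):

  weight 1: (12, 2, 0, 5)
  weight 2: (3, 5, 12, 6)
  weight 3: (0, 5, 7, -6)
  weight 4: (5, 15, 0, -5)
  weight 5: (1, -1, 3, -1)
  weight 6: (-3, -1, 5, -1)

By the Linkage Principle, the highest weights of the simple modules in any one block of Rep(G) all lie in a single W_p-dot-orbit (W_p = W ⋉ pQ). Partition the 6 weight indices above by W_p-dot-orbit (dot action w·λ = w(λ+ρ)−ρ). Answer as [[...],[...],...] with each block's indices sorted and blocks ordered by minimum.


Root system A_4: the 4×4 matrix C matches after relabeling.

Ā_13 reps of the 6 weights (A_4, coords as presented):

  λ_1+ρ ↦ (3, 6, 0, 1);  λ_2+ρ ↦ (2, 0, 4, 0);  λ_3+ρ ↦ (1, 1, 3, 5);  λ_4+ρ ↦ (3, 6, 0, 1);  λ_5+ρ ↦ (2, 0, 4, 0);  λ_6+ρ ↦ (2, 0, 4, 0)

Partition of {1..6} into 3 W_13-dot-orbits:

[[1, 4], [2, 5, 6], [3]]


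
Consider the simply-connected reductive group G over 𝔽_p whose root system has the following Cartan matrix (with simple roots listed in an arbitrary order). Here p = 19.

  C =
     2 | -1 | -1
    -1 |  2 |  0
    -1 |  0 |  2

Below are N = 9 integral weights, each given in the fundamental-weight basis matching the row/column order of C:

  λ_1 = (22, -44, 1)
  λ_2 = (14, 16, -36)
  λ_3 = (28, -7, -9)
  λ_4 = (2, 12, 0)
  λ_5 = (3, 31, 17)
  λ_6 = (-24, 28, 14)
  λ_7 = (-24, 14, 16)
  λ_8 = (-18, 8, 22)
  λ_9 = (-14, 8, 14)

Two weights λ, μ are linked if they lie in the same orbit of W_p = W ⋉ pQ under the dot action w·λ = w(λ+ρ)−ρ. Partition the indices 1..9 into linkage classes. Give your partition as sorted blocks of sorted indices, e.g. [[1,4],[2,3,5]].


Cartan matrix: type A_3 (|W|=24); un-permuting the 3 rows.

λ_j+ρ reflected into Ā_19 (⟨·,θ^∨⟩≤19); 3-tuples as given:

  [1] (1, 4, 1) · [2] (3, 13, 1) · [3] (9, 4, 2) · [4] (3, 13, 1) · [5] (3, 13, 1) · [6] (9, 4, 2) · [7] (9, 4, 2) · [8] (9, 4, 2) · [9] (9, 4, 2)

Grouping the 9 weights by Ā_19-representative: 3 linkage classes.

[[1], [2, 4, 5], [3, 6, 7, 8, 9]]


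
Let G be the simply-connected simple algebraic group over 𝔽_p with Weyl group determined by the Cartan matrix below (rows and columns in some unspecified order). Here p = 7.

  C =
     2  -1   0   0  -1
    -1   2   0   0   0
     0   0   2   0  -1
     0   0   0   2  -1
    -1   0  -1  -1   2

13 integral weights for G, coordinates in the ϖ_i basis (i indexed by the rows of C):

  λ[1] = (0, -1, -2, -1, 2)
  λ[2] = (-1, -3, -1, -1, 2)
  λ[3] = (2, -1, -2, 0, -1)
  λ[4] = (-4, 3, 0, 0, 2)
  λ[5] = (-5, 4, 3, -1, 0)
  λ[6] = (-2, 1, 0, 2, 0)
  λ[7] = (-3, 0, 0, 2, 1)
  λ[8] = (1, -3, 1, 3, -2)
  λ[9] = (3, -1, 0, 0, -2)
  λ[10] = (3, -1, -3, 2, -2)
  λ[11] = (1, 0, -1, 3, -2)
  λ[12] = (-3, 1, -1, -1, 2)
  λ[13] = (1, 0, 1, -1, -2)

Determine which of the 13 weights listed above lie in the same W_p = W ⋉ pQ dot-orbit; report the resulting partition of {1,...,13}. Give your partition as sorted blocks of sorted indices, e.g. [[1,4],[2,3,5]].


D_5 Cartan matrix, 5 simple roots permuted; ρ=(1,1,1,1,1).

Ā_7 reps of the 13 weights (D_5, coords as presented):

    [1] (1, 0, 1, 0, 2)
    [2] (2, 0, 0, 0, 1)
    [3] (2, 0, 0, 0, 1)
    [4] (1, 1, 1, 1, 0)
    [5] (1, 1, 1, 3, 0)
    [6] (1, 1, 1, 3, 0)
    [7] (1, 1, 1, 3, 0)
    [8] (1, 1, 1, 3, 0)
    [9] (2, 0, 0, 0, 1)
    [10] (1, 0, 1, 0, 2)
    [11] (1, 1, 1, 3, 0)
    [12] (2, 0, 0, 0, 1)
    [13] (1, 1, 1, 1, 0)

Partition of {1..13} into 4 W_7-dot-orbits:

[[1, 10], [2, 3, 9, 12], [4, 13], [5, 6, 7, 8, 11]]


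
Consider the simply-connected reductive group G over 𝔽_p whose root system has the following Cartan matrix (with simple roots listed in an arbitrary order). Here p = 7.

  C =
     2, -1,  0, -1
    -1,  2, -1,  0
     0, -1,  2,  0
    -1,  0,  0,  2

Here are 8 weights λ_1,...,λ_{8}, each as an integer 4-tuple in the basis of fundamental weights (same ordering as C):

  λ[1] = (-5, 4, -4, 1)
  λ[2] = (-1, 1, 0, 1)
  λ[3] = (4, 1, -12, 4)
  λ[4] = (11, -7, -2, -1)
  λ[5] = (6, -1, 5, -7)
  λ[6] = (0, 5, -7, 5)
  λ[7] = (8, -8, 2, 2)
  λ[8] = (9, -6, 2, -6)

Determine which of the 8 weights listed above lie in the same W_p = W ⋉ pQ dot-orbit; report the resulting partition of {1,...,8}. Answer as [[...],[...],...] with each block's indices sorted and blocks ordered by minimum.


C ↔ A_4 under row/col permutation; |W(A_4)| = 120.

Alcove-folded reps (p=7, 8 weights, presented ϖ-order):

  λ_1+ρ ↦ (0, 2, 1, 2) · λ_2+ρ ↦ (0, 2, 1, 2) · λ_3+ρ ↦ (0, 2, 1, 2) · λ_4+ρ ↦ (0, 1, 1, 5) · λ_5+ρ ↦ (1, 0, 0, 0) · λ_6+ρ ↦ (1, 0, 0, 0) · λ_7+ρ ↦ (0, 2, 1, 2) · λ_8+ρ ↦ (0, 2, 1, 2)

3 distinct reps among the 8 weights ⇒ 3 W_7-linkage classes:

[[1, 2, 3, 7, 8], [4], [5, 6]]


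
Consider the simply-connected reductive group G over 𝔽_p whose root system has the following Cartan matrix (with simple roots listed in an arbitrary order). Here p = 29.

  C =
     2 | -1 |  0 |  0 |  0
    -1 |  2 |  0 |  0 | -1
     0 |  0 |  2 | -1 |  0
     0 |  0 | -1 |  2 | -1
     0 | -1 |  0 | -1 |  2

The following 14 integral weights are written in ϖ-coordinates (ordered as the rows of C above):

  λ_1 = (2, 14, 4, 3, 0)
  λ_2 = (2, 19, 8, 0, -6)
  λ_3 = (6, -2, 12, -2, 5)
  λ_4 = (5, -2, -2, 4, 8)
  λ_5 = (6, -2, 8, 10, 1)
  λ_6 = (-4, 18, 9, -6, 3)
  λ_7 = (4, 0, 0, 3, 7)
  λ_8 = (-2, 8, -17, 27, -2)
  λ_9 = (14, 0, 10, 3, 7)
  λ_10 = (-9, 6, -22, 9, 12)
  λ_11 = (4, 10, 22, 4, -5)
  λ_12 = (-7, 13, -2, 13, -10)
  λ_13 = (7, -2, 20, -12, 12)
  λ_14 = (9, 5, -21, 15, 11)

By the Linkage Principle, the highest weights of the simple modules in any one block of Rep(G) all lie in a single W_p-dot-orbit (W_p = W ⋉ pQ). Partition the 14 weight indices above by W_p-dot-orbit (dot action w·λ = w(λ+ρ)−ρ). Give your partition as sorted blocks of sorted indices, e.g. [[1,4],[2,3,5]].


A_5 Cartan matrix, 5 simple roots permuted; ρ=(1,1,1,1,1).

W_29-reps of the 14 weights in Ā_29 (same 5-coord order as C):

  1: (3, 15, 5, 4, 1);  2: (3, 15, 5, 4, 1);  3: (6, 1, 12, 1, 4);  4: (5, 1, 1, 4, 8);  5: (6, 1, 9, 11, 1);  6: (3, 15, 5, 4, 1);  7: (5, 1, 1, 4, 8);  8: (6, 1, 9, 11, 1);  9: (5, 1, 1, 4, 8);  10: (6, 1, 9, 11, 1);  11: (6, 1, 12, 1, 4);  12: (5, 1, 1, 4, 8);  13: (6, 1, 9, 11, 1);  14: (5, 1, 1, 4, 8)

Linkage partition of the 14 weights (4 classes, p=29):

[[1, 2, 6], [3, 11], [4, 7, 9, 12, 14], [5, 8, 10, 13]]


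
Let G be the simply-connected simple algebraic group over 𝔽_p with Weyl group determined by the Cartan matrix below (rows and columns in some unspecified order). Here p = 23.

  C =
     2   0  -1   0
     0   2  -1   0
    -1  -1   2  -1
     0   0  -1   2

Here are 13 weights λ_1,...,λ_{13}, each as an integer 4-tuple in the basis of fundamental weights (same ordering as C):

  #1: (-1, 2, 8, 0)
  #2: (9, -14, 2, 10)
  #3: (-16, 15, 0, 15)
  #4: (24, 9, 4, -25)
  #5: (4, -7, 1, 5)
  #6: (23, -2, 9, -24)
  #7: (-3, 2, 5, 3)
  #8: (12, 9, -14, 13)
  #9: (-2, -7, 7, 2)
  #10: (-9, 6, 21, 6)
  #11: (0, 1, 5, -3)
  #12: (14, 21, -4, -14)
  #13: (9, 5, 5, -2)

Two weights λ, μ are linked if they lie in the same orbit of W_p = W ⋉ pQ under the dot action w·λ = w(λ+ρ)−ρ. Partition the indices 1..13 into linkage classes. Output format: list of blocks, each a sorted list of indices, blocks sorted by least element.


Dynkin diagram of C (from the 6 off-diagonal −1 entries): D_4.

Each λ_j+ρ reduced to Ā_23; 4-tuples below use C's row order:

  λ_1+ρ ↦ (0, 3, 9, 1) · λ_2+ρ ↦ (0, 3, 9, 1) · λ_3+ρ ↦ (1, 2, 4, 2) · λ_4+ρ ↦ (1, 2, 4, 2) · λ_5+ρ ↦ (1, 2, 4, 2) · λ_6+ρ ↦ (0, 3, 9, 1) · λ_7+ρ ↦ (2, 3, 4, 4) · λ_8+ρ ↦ (0, 3, 9, 1) · λ_9+ρ ↦ (1, 6, 1, 3) · λ_10+ρ ↦ (1, 2, 4, 2) · λ_11+ρ ↦ (1, 2, 4, 2) · λ_12+ρ ↦ (1, 6, 1, 3) · λ_13+ρ ↦ (10, 6, 1, 1)

These 13 weights hit 5 W_23-dot-orbits; sizes (4, 5, 1, 2, 1):

[[1, 2, 6, 8], [3, 4, 5, 10, 11], [7], [9, 12], [13]]


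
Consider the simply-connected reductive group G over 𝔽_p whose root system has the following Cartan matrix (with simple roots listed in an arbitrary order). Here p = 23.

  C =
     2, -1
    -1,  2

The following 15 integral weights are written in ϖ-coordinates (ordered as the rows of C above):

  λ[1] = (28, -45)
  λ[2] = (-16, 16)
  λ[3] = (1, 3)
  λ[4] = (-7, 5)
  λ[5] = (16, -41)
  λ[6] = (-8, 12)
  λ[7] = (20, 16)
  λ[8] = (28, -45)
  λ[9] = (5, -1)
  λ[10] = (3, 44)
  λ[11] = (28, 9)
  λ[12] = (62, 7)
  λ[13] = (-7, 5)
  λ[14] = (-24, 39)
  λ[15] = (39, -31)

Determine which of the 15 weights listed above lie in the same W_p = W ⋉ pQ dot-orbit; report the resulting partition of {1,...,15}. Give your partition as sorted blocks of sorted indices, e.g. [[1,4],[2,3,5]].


Root system A_2: the 2×2 matrix C matches after relabeling.

Ā_23 reps of the 15 weights (A_2, coords as presented):

  1: (6, 2);  2: (15, 2);  3: (2, 4);  4: (6, 0);  5: (6, 0);  6: (7, 6);  7: (6, 2);  8: (6, 2);  9: (6, 0);  10: (19, 3);  11: (7, 6);  12: (6, 2);  13: (6, 0);  14: (6, 0);  15: (7, 6)

Grouping the 15 weights by Ā_23-representative: 6 linkage classes.

[[1, 7, 8, 12], [2], [3], [4, 5, 9, 13, 14], [6, 11, 15], [10]]


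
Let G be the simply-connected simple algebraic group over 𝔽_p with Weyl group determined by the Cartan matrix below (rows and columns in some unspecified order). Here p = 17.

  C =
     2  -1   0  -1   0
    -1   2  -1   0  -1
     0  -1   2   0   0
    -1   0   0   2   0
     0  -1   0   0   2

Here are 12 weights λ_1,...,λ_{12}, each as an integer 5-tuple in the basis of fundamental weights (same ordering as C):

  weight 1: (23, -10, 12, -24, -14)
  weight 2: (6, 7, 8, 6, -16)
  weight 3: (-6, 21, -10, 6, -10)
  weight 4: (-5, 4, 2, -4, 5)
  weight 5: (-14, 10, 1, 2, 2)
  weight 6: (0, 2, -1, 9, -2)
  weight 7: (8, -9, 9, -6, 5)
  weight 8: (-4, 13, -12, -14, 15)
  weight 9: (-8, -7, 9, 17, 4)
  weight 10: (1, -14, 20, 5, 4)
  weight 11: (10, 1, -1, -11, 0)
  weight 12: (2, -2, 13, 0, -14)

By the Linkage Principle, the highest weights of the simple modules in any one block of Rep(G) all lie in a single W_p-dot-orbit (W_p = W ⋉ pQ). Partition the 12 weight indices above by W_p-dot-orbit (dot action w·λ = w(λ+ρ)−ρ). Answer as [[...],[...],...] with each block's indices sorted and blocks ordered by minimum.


D_5 Cartan matrix, 5 simple roots permuted; ρ=(1,1,1,1,1).

W_17-reps of the 12 weights in Ā_17 (same 5-coord order as C):

  λ_1 → (4, 2, 2, 1, 2) · λ_2 → (0, 2, 5, 7, 1) · λ_3 → (4, 2, 2, 1, 2) · λ_4 → (1, 2, 1, 4, 4) · λ_5 → (1, 2, 0, 10, 1) · λ_6 → (1, 2, 0, 10, 1) · λ_7 → (4, 2, 2, 1, 2) · λ_8 → (1, 2, 0, 10, 1) · λ_9 → (1, 2, 1, 4, 4) · λ_10 → (4, 2, 2, 1, 2) · λ_11 → (1, 2, 0, 10, 1) · λ_12 → (1, 2, 0, 10, 1)

Linkage partition of the 12 weights (4 classes, p=17):

[[1, 3, 7, 10], [2], [4, 9], [5, 6, 8, 11, 12]]


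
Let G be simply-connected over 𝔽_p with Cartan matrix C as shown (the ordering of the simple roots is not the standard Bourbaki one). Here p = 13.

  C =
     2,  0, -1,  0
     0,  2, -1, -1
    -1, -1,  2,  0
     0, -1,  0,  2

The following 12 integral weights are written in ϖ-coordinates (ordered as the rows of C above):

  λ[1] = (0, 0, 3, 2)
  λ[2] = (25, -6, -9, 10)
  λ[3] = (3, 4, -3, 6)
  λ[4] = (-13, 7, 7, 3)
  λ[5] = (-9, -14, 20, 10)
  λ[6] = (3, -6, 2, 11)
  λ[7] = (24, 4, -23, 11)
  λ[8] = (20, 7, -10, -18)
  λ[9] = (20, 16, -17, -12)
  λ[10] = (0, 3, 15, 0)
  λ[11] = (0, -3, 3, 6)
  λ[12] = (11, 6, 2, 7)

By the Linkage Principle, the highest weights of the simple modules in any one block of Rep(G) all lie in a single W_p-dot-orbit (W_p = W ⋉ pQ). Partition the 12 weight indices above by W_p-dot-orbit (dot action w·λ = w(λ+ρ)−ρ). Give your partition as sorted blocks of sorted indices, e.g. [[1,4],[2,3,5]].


C ↔ A_4 under row/col permutation; |W(A_4)| = 120.

W_13-reps of the 12 weights in Ā_13 (same 4-coord order as C):

  1: (1, 1, 4, 3)
  2: (0, 5, 0, 6)
  3: (1, 3, 2, 6)
  4: (1, 1, 4, 3)
  5: (0, 5, 0, 6)
  6: (1, 3, 2, 6)
  7: (1, 1, 4, 3)
  8: (1, 1, 4, 3)
  9: (1, 2, 2, 5)
  10: (1, 1, 4, 3)
  11: (1, 2, 2, 5)
  12: (1, 2, 2, 5)

These 12 weights hit 4 W_13-dot-orbits; sizes (5, 2, 2, 3):

[[1, 4, 7, 8, 10], [2, 5], [3, 6], [9, 11, 12]]


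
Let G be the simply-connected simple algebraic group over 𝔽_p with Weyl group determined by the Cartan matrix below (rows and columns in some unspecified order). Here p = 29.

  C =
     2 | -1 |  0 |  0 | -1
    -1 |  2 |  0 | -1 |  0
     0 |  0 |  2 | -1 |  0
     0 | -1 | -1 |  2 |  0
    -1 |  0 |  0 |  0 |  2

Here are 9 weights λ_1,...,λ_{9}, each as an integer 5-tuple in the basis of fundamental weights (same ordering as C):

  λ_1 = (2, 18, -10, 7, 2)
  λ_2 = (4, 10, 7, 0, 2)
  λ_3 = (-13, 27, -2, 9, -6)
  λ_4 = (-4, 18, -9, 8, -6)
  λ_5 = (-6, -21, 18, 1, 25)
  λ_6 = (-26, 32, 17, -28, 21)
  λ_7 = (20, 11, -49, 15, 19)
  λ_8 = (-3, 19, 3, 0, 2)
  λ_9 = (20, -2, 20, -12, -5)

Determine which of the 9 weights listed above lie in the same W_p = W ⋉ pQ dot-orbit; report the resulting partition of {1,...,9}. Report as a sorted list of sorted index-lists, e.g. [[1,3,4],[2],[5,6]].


Root system A_5: the 5×5 matrix C matches after relabeling.

Each λ_j+ρ reduced to Ā_29; 5-tuples below use C's row order:

  [1] (2, 18, 4, 1, 1)
  [2] (5, 11, 8, 1, 3)
  [3] (5, 11, 8, 1, 3)
  [4] (5, 11, 8, 1, 3)
  [5] (2, 18, 4, 1, 1)
  [6] (2, 18, 4, 1, 1)
  [7] (5, 11, 8, 1, 3)
  [8] (2, 18, 4, 1, 1)
  [9] (5, 11, 8, 1, 3)

Grouping the 9 weights by Ā_29-representative: 2 linkage classes.

[[1, 5, 6, 8], [2, 3, 4, 7, 9]]


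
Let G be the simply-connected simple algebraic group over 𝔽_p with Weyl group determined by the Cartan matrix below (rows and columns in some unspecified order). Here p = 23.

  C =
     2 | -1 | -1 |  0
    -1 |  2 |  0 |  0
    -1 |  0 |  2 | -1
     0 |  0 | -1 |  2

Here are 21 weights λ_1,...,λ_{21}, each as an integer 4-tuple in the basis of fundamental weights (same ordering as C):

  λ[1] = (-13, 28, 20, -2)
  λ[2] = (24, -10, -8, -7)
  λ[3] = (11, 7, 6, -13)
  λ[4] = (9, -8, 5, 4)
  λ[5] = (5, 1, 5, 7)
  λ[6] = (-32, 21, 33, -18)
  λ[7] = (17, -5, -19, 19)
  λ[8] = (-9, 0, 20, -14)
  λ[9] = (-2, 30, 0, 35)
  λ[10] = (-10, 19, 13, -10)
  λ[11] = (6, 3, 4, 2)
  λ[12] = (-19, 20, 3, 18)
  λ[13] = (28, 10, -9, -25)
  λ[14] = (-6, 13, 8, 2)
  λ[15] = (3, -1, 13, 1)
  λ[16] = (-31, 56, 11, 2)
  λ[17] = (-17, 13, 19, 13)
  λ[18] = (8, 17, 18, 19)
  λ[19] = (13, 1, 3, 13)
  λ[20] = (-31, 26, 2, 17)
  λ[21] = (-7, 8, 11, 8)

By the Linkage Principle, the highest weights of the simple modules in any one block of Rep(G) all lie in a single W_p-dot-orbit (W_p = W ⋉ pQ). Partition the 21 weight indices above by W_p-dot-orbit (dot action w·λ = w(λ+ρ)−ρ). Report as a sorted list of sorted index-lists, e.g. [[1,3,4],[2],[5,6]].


Root system A_4: the 4×4 matrix C matches after relabeling.

W_23-reps of the 21 weights in Ā_23 (same 4-coord order as C):

  λ_1 → (6, 2, 6, 8)
  λ_2 → (3, 7, 6, 5)
  λ_3 → (7, 4, 5, 3)
  λ_4 → (3, 7, 6, 5)
  λ_5 → (6, 2, 6, 8)
  λ_6 → (6, 2, 6, 8)
  λ_7 → (4, 0, 14, 2)
  λ_8 → (1, 7, 0, 13)
  λ_9 → (1, 7, 0, 13)
  λ_10 → (5, 9, 4, 3)
  λ_11 → (7, 4, 5, 3)
  λ_12 → (4, 0, 14, 2)
  λ_13 → (6, 2, 6, 8)
  λ_14 → (5, 9, 4, 3)
  λ_15 → (4, 0, 14, 2)
  λ_16 → (7, 4, 5, 3)
  λ_17 → (5, 9, 4, 3)
  λ_18 → (4, 0, 14, 2)
  λ_19 → (5, 9, 4, 3)
  λ_20 → (4, 0, 14, 2)
  λ_21 → (6, 2, 6, 8)

The 21 indices split into 6 linkage classes (same alcove rep ⇔ same W_23-dot-orbit):

[[1, 5, 6, 13, 21], [2, 4], [3, 11, 16], [7, 12, 15, 18, 20], [8, 9], [10, 14, 17, 19]]


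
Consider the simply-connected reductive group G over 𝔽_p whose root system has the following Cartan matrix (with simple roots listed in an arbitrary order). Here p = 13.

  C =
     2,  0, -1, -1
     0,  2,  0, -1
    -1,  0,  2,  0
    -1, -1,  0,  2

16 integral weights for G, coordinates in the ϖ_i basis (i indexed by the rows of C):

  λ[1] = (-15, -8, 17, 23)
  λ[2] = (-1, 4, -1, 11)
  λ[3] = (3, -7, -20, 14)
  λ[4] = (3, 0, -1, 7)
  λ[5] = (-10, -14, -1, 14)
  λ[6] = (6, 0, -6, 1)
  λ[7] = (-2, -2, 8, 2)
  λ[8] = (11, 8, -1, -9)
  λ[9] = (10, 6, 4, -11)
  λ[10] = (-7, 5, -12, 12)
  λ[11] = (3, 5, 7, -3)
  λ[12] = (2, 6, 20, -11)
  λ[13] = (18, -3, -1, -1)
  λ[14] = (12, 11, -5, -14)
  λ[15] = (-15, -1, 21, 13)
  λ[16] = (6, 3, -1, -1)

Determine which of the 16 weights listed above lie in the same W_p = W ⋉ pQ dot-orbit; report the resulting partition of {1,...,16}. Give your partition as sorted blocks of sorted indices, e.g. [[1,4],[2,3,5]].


Root system A_4: the 4×4 matrix C matches after relabeling.

W_13-reps of the 16 weights in Ā_13 (same 4-coord order as C):

  [1] (2, 1, 5, 2) · [2] (4, 1, 0, 8) · [3] (7, 4, 0, 0) · [4] (4, 1, 0, 8) · [5] (7, 4, 0, 0) · [6] (2, 1, 5, 2) · [7] (1, 1, 8, 1) · [8] (4, 1, 0, 8) · [9] (1, 0, 2, 7) · [10] (7, 4, 0, 0) · [11] (2, 1, 5, 2) · [12] (1, 0, 2, 7) · [13] (7, 4, 0, 0) · [14] (4, 1, 0, 8) · [15] (4, 1, 0, 8) · [16] (7, 4, 0, 0)

Partition of {1..16} into 5 W_13-dot-orbits:

[[1, 6, 11], [2, 4, 8, 14, 15], [3, 5, 10, 13, 16], [7], [9, 12]]


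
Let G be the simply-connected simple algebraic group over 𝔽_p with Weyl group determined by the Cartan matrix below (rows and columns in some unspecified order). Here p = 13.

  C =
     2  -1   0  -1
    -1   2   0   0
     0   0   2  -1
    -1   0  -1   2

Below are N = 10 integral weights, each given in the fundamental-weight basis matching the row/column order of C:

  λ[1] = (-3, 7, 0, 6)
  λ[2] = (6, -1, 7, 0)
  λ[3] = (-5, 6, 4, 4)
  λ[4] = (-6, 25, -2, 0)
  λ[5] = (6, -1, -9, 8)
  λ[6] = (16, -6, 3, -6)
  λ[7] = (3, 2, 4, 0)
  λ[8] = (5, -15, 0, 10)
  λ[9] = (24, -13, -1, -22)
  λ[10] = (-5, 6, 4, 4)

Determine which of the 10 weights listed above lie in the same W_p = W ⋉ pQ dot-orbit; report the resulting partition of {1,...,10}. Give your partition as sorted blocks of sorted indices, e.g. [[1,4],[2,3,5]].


Type A_4, rank 4, |W|=120; reorder rows/cols to standard.

Alcove-folded reps (p=13, 10 weights, presented ϖ-order):

  λ_1 → (2, 5, 0, 5);  λ_2 → (4, 3, 5, 1);  λ_3 → (4, 3, 5, 1);  λ_4 → (8, 0, 1, 0);  λ_5 → (4, 3, 5, 1);  λ_6 → (7, 1, 3, 1);  λ_7 → (4, 3, 5, 1);  λ_8 → (7, 1, 3, 1);  λ_9 → (8, 0, 1, 0);  λ_10 → (4, 3, 5, 1)

These 10 weights hit 4 W_13-dot-orbits; sizes (1, 5, 2, 2):

[[1], [2, 3, 5, 7, 10], [4, 9], [6, 8]]


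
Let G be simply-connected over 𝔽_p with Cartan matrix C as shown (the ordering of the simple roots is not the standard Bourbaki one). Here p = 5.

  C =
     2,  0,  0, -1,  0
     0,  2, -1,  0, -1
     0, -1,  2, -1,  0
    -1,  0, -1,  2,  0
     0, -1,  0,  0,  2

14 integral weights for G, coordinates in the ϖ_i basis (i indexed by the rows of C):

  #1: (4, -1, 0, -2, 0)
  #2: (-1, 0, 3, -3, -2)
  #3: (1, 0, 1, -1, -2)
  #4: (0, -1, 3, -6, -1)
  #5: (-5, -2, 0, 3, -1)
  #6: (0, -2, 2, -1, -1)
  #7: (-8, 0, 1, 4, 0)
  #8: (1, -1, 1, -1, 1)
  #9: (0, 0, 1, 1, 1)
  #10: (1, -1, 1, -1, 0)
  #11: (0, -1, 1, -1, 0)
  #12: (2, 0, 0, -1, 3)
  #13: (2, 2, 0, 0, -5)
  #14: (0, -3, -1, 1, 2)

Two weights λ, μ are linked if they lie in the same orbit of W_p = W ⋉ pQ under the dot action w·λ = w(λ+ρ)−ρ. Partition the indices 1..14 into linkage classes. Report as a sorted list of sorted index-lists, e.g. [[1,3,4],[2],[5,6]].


Cartan matrix: type A_5 (|W|=720); un-permuting the 5 rows.

W_5-reps of the 14 weights in Ā_5 (same 5-coord order as C):

  λ_1 → (3, 0, 0, 1, 0)
  λ_2 → (2, 0, 2, 0, 1)
  λ_3 → (2, 0, 2, 0, 1)
  λ_4 → (4, 0, 0, 0, 1)
  λ_5 → (4, 0, 0, 0, 1)
  λ_6 → (1, 0, 2, 0, 1)
  λ_7 → (1, 0, 2, 0, 1)
  λ_8 → (1, 0, 2, 0, 1)
  λ_9 → (2, 0, 2, 0, 1)
  λ_10 → (2, 0, 2, 0, 1)
  λ_11 → (1, 0, 2, 0, 1)
  λ_12 → (0, 1, 0, 1, 0)
  λ_13 → (0, 1, 0, 1, 0)
  λ_14 → (1, 0, 2, 0, 1)

The 14 indices split into 5 linkage classes (same alcove rep ⇔ same W_5-dot-orbit):

[[1], [2, 3, 9, 10], [4, 5], [6, 7, 8, 11, 14], [12, 13]]


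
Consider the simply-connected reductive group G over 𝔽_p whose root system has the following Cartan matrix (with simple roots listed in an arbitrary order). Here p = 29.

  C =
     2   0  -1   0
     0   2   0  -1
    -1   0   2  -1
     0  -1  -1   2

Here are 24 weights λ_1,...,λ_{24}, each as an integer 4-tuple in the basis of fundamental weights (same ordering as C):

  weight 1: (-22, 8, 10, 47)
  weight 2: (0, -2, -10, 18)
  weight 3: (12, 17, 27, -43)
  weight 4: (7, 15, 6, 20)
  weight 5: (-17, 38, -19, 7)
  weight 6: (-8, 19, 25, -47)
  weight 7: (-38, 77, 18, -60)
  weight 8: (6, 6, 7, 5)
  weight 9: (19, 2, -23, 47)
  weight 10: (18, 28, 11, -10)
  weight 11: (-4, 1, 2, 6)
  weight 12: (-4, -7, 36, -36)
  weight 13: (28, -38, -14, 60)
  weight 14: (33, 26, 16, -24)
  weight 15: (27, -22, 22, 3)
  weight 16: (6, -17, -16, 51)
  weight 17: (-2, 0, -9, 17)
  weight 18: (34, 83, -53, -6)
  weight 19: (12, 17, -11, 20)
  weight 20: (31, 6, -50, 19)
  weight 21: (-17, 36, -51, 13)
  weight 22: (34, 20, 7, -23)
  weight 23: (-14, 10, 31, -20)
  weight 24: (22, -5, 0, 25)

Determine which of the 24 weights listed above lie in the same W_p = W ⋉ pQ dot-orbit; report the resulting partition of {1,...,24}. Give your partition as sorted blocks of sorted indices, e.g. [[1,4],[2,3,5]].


Dynkin diagram of C (from the 6 off-diagonal −1 entries): A_4.

Folding the 24 weights λ_j+ρ into Ā_29 (reps in the given 4-coord order):

    λ_1+ρ ↦ (8, 1, 1, 9)
    λ_2+ρ ↦ (8, 1, 1, 9)
    λ_3+ρ ↦ (12, 11, 1, 4)
    λ_4+ρ ↦ (7, 7, 8, 6)
    λ_5+ρ ↦ (10, 5, 0, 11)
    λ_6+ρ ↦ (3, 2, 0, 7)
    λ_7+ρ ↦ (8, 1, 1, 9)
    λ_8+ρ ↦ (7, 7, 8, 6)
    λ_9+ρ ↦ (3, 2, 0, 7)
    λ_10+ρ ↦ (3, 2, 0, 7)
    λ_11+ρ ↦ (3, 2, 0, 7)
    λ_12+ρ ↦ (2, 17, 1, 5)
    λ_13+ρ ↦ (10, 5, 0, 11)
    λ_14+ρ ↦ (2, 17, 1, 5)
    λ_15+ρ ↦ (2, 17, 1, 5)
    λ_16+ρ ↦ (7, 7, 8, 6)
    λ_17+ρ ↦ (8, 1, 1, 9)
    λ_18+ρ ↦ (2, 17, 1, 5)
    λ_19+ρ ↦ (10, 5, 0, 11)
    λ_20+ρ ↦ (3, 2, 0, 7)
    λ_21+ρ ↦ (7, 7, 8, 6)
    λ_22+ρ ↦ (7, 7, 8, 6)
    λ_23+ρ ↦ (10, 5, 0, 11)
    λ_24+ρ ↦ (2, 17, 1, 5)

Linkage partition of the 24 weights (6 classes, p=29):

[[1, 2, 7, 17], [3], [4, 8, 16, 21, 22], [5, 13, 19, 23], [6, 9, 10, 11, 20], [12, 14, 15, 18, 24]]


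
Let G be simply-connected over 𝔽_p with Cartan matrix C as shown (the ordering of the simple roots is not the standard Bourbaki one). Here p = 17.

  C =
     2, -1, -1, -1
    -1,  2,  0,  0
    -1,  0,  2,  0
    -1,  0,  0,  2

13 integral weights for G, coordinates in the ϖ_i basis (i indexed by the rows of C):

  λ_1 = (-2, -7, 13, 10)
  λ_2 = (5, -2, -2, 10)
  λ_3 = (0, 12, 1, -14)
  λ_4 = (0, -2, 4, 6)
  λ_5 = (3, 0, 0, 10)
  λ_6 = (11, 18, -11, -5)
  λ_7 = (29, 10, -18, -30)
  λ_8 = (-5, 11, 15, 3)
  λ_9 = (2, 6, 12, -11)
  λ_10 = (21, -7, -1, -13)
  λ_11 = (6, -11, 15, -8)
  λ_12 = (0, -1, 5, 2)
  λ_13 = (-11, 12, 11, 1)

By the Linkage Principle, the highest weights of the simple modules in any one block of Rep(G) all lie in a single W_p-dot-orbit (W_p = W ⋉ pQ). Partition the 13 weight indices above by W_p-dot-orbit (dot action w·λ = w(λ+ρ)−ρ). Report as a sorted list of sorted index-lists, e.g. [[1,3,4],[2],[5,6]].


D_4 Cartan matrix, 4 simple roots permuted; ρ=(1,1,1,1).

Alcove-folded reps (p=17, 13 weights, presented ϖ-order):

    [1] (1, 0, 6, 3)
    [2] (0, 1, 1, 11)
    [3] (2, 1, 10, 1)
    [4] (0, 1, 5, 7)
    [5] (0, 1, 1, 11)
    [6] (2, 3, 2, 8)
    [7] (0, 1, 5, 7)
    [8] (0, 1, 5, 7)
    [9] (1, 0, 6, 3)
    [10] (0, 1, 5, 7)
    [11] (1, 0, 6, 3)
    [12] (1, 0, 6, 3)
    [13] (2, 3, 2, 8)

The 13 indices split into 5 linkage classes (same alcove rep ⇔ same W_17-dot-orbit):

[[1, 9, 11, 12], [2, 5], [3], [4, 7, 8, 10], [6, 13]]


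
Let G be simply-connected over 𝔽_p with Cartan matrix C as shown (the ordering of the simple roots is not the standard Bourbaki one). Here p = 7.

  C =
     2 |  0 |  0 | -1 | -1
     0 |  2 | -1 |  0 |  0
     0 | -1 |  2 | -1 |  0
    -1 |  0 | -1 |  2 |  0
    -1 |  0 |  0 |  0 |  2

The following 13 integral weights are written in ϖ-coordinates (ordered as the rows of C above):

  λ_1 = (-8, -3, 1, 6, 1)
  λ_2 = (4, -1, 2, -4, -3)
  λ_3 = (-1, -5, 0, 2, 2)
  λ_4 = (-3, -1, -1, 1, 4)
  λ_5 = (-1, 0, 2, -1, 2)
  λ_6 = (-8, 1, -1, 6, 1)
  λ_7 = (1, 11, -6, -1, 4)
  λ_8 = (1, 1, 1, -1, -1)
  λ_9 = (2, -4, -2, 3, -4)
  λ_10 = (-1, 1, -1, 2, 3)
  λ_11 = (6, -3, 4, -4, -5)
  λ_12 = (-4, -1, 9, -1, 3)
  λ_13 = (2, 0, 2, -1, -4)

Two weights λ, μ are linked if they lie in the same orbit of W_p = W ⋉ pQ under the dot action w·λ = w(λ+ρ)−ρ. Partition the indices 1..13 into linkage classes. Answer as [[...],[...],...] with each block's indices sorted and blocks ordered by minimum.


Root system A_5: the 5×5 matrix C matches after relabeling.

Each λ_j+ρ reduced to Ā_7; 5-tuples below use C's row order:

  λ_1 → (2, 0, 0, 0, 3)
  λ_2 → (0, 0, 0, 3, 2)
  λ_3 → (0, 1, 3, 0, 3)
  λ_4 → (2, 0, 0, 0, 3)
  λ_5 → (0, 1, 3, 0, 3)
  λ_6 → (2, 0, 0, 0, 3)
  λ_7 → (2, 0, 0, 0, 3)
  λ_8 → (2, 2, 2, 0, 0)
  λ_9 → (0, 1, 3, 0, 3)
  λ_10 → (0, 0, 0, 3, 2)
  λ_11 → (0, 0, 0, 3, 2)
  λ_12 → (0, 1, 3, 0, 3)
  λ_13 → (0, 1, 3, 0, 3)

Linkage partition of the 13 weights (4 classes, p=7):

[[1, 4, 6, 7], [2, 10, 11], [3, 5, 9, 12, 13], [8]]


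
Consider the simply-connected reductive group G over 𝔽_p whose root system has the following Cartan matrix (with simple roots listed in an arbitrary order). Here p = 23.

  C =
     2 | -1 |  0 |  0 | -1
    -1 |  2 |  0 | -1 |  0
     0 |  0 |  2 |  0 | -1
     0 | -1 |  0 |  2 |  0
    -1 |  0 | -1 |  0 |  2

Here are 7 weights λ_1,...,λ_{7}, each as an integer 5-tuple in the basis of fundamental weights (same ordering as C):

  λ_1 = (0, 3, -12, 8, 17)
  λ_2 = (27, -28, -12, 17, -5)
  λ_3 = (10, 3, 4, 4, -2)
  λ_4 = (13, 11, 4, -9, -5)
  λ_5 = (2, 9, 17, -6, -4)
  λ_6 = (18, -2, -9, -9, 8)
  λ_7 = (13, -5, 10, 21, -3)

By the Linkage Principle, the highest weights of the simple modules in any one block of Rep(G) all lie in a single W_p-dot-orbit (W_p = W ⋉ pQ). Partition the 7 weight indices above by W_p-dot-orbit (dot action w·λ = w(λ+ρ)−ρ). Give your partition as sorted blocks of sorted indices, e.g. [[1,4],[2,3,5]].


A_5 Cartan matrix, 5 simple roots permuted; ρ=(1,1,1,1,1).

Ā_23 reps of the 7 weights (A_5, coords as presented):

    λ_1 → (1, 4, 2, 0, 7)
    λ_2 → (10, 4, 3, 4, 1)
    λ_3 → (10, 4, 3, 4, 1)
    λ_4 → (10, 4, 3, 4, 1)
    λ_5 → (0, 5, 10, 0, 3)
    λ_6 → (10, 4, 3, 4, 1)
    λ_7 → (1, 4, 2, 0, 7)

Grouping the 7 weights by Ā_23-representative: 3 linkage classes.

[[1, 7], [2, 3, 4, 6], [5]]


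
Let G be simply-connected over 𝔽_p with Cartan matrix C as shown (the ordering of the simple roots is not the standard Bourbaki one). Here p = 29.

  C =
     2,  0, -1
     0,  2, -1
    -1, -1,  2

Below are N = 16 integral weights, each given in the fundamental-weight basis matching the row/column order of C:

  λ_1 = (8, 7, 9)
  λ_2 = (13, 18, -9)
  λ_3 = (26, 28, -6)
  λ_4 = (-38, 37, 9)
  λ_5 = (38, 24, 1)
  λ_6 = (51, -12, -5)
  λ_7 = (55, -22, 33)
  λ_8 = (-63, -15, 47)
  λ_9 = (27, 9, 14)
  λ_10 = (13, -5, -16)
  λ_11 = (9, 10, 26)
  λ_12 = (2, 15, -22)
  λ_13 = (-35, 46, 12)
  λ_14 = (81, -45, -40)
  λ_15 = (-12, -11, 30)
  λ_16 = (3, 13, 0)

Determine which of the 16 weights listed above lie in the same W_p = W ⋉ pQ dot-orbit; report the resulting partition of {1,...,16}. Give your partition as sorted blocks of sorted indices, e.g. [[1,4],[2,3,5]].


Cartan matrix: type A_3 (|W|=24); un-permuting the 3 rows.

λ_j+ρ reflected into Ā_29 (⟨·,θ^∨⟩≤29); 3-tuples as given:

  λ_1 → (9, 8, 10)
  λ_2 → (6, 11, 8)
  λ_3 → (0, 2, 5)
  λ_4 → (9, 8, 10)
  λ_5 → (8, 2, 2)
  λ_6 → (6, 11, 8)
  λ_7 → (16, 3, 2)
  λ_8 → (4, 14, 1)
  λ_9 → (4, 14, 1)
  λ_10 → (4, 14, 1)
  λ_11 → (9, 8, 10)
  λ_12 → (16, 3, 2)
  λ_13 → (16, 3, 2)
  λ_14 → (4, 14, 1)
  λ_15 → (9, 8, 10)
  λ_16 → (4, 14, 1)

6 distinct reps among the 16 weights ⇒ 6 W_29-linkage classes:

[[1, 4, 11, 15], [2, 6], [3], [5], [7, 12, 13], [8, 9, 10, 14, 16]]


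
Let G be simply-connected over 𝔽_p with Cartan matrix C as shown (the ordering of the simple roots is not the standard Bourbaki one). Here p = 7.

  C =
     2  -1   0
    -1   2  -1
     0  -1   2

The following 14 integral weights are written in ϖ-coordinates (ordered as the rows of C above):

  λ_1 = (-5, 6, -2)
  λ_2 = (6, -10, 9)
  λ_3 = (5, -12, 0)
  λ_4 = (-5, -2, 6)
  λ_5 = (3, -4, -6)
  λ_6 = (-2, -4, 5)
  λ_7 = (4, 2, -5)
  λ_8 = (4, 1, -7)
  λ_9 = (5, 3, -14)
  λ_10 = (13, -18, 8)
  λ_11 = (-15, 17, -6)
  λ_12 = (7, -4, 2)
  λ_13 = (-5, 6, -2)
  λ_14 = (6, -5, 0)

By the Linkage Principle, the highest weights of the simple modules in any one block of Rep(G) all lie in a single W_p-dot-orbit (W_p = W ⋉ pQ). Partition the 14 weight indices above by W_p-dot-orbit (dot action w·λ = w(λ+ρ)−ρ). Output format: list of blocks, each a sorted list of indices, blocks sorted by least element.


Cartan matrix: type A_3 (|W|=24); un-permuting the 3 rows.

Ā_7 reps of the 14 weights (A_3, coords as presented):

    [1] (4, 2, 1)
    [2] (1, 4, 2)
    [3] (3, 1, 2)
    [4] (1, 4, 2)
    [5] (3, 1, 2)
    [6] (3, 1, 2)
    [7] (3, 1, 2)
    [8] (1, 4, 2)
    [9] (3, 1, 2)
    [10] (4, 2, 1)
    [11] (4, 2, 1)
    [12] (4, 2, 1)
    [13] (4, 2, 1)
    [14] (3, 1, 3)

Partition of {1..14} into 4 W_7-dot-orbits:

[[1, 10, 11, 12, 13], [2, 4, 8], [3, 5, 6, 7, 9], [14]]


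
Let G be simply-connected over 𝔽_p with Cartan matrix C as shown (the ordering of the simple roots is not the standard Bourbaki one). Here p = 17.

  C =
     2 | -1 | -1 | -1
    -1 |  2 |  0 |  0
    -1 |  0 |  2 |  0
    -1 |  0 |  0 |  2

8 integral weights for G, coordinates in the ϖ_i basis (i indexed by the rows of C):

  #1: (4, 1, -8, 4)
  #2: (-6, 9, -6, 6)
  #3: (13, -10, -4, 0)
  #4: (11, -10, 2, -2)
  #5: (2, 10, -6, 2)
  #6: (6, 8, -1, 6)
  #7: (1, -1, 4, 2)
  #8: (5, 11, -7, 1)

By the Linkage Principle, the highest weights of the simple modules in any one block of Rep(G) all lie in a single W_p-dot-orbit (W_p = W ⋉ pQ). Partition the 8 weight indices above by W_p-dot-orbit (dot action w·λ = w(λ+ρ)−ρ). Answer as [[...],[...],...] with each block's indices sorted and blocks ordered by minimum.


D_4 Cartan matrix, 4 simple roots permuted; ρ=(1,1,1,1).

W_17-reps of the 8 weights in Ā_17 (same 4-coord order as C):

  λ_1 → (2, 0, 5, 3);  λ_2 → (2, 0, 5, 3);  λ_3 → (2, 9, 3, 1);  λ_4 → (2, 9, 3, 1);  λ_5 → (2, 9, 3, 1);  λ_6 → (0, 3, 6, 1);  λ_7 → (2, 0, 5, 3);  λ_8 → (2, 9, 3, 1)

The 8 indices split into 3 linkage classes (same alcove rep ⇔ same W_17-dot-orbit):

[[1, 2, 7], [3, 4, 5, 8], [6]]


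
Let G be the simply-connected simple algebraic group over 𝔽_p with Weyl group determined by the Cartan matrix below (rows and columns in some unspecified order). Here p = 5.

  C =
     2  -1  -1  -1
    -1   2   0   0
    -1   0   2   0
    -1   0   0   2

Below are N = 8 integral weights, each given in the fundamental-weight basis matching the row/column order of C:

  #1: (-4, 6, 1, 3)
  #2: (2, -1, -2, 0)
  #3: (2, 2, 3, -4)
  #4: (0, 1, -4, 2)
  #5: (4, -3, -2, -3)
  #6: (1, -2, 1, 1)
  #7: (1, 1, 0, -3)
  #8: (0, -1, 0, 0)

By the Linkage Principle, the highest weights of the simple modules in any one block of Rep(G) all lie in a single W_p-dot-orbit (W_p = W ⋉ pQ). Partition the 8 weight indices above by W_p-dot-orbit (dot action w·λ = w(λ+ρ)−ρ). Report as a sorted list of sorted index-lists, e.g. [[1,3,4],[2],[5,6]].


Cartan matrix: type D_4 (|W|=192); un-permuting the 4 rows.

Ā_5 reps of the 8 weights (D_4, coords as presented):

  [1] (1, 0, 1, 1);  [2] (1, 0, 1, 1);  [3] (0, 2, 1, 2);  [4] (1, 0, 1, 1);  [5] (0, 2, 1, 2);  [6] (1, 0, 1, 1);  [7] (0, 2, 1, 2);  [8] (1, 0, 1, 1)

Partition of {1..8} into 2 W_5-dot-orbits:

[[1, 2, 4, 6, 8], [3, 5, 7]]


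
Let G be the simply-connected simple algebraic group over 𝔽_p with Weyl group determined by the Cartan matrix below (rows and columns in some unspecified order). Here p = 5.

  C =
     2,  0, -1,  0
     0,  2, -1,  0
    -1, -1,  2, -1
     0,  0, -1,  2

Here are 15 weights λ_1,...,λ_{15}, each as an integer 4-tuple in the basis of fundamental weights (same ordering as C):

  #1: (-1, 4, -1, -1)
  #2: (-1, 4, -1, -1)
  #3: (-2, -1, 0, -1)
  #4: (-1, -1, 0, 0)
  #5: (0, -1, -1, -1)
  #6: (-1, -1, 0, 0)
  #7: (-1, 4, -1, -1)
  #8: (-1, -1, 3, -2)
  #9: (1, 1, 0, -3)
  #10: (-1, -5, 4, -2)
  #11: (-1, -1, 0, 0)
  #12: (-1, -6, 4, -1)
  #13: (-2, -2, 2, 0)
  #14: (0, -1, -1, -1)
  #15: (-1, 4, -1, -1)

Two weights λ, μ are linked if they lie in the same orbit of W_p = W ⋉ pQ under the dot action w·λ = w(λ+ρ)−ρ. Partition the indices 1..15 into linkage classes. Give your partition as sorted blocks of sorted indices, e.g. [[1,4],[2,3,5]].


D_4 Cartan matrix, 4 simple roots permuted; ρ=(1,1,1,1).

Folding the 15 weights λ_j+ρ into Ā_5 (reps in the given 4-coord order):

  [1] (0, 5, 0, 0) · [2] (0, 5, 0, 0) · [3] (1, 0, 0, 0) · [4] (0, 0, 1, 1) · [5] (1, 0, 0, 0) · [6] (0, 0, 1, 1) · [7] (0, 5, 0, 0) · [8] (0, 0, 1, 1) · [9] (1, 1, 1, 1) · [10] (0, 4, 0, 1) · [11] (0, 0, 1, 1) · [12] (0, 5, 0, 0) · [13] (1, 1, 1, 1) · [14] (1, 0, 0, 0) · [15] (0, 5, 0, 0)

Linkage partition of the 15 weights (5 classes, p=5):

[[1, 2, 7, 12, 15], [3, 5, 14], [4, 6, 8, 11], [9, 13], [10]]


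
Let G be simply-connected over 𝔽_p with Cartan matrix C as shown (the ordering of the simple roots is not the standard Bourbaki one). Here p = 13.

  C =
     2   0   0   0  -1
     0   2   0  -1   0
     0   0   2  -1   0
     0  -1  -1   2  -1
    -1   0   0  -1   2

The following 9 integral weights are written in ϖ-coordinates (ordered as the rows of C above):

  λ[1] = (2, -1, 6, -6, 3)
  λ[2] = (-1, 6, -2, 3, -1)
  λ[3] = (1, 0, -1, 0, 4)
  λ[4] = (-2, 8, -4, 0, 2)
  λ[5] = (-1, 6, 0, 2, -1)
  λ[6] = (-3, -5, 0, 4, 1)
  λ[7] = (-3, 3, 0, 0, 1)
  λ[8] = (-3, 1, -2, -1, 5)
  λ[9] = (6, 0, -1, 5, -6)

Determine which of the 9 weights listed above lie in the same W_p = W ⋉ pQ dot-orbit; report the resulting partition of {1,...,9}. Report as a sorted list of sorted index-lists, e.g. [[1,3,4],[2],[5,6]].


C ↔ D_5 under row/col permutation; |W(D_5)| = 1920.

λ_j+ρ reflected into Ā_13 (⟨·,θ^∨⟩≤13); 5-tuples as given:

  [1] (2, 4, 1, 1, 0)
  [2] (1, 7, 1, 2, 0)
  [3] (2, 1, 0, 1, 3)
  [4] (1, 7, 1, 2, 0)
  [5] (1, 7, 1, 2, 0)
  [6] (2, 4, 1, 1, 0)
  [7] (2, 4, 1, 1, 0)
  [8] (2, 1, 0, 1, 3)
  [9] (2, 1, 0, 1, 3)

3 distinct reps among the 9 weights ⇒ 3 W_13-linkage classes:

[[1, 6, 7], [2, 4, 5], [3, 8, 9]]


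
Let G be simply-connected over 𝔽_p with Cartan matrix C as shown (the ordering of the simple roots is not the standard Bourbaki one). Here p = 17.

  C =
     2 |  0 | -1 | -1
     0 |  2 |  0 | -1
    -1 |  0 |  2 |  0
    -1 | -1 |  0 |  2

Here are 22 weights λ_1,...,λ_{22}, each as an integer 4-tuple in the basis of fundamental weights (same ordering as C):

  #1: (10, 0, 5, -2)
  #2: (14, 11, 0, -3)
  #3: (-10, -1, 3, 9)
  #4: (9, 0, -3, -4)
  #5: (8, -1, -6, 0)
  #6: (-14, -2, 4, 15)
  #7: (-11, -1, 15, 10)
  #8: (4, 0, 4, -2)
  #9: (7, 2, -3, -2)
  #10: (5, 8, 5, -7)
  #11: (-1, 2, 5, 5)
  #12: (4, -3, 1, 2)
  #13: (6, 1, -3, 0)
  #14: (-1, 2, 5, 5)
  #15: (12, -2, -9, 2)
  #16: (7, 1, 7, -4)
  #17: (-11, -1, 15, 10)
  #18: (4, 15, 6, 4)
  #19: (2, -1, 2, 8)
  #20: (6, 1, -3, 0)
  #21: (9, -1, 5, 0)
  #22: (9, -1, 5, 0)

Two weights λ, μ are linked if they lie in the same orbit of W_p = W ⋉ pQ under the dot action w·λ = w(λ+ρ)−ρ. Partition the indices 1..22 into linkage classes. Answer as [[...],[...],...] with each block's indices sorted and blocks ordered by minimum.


Dynkin diagram of C (from the 6 off-diagonal −1 entries): A_4.

λ_j+ρ reflected into Ā_17 (⟨·,θ^∨⟩≤17); 4-tuples as given:

  λ_1+ρ ↦ (10, 0, 6, 1) · λ_2+ρ ↦ (5, 1, 8, 2) · λ_3+ρ ↦ (4, 0, 5, 1) · λ_4+ρ ↦ (5, 2, 2, 1) · λ_5+ρ ↦ (4, 0, 5, 1) · λ_6+ρ ↦ (5, 1, 8, 2) · λ_7+ρ ↦ (10, 0, 6, 1) · λ_8+ρ ↦ (4, 0, 5, 1) · λ_9+ρ ↦ (5, 2, 2, 1) · λ_10+ρ ↦ (0, 3, 6, 6) · λ_11+ρ ↦ (0, 3, 6, 6) · λ_12+ρ ↦ (5, 2, 2, 1) · λ_13+ρ ↦ (5, 2, 2, 1) · λ_14+ρ ↦ (0, 3, 6, 6) · λ_15+ρ ↦ (5, 1, 8, 2) · λ_16+ρ ↦ (5, 1, 8, 2) · λ_17+ρ ↦ (10, 0, 6, 1) · λ_18+ρ ↦ (4, 0, 5, 1) · λ_19+ρ ↦ (3, 0, 3, 9) · λ_20+ρ ↦ (5, 2, 2, 1) · λ_21+ρ ↦ (10, 0, 6, 1) · λ_22+ρ ↦ (10, 0, 6, 1)

The 22 indices split into 6 linkage classes (same alcove rep ⇔ same W_17-dot-orbit):

[[1, 7, 17, 21, 22], [2, 6, 15, 16], [3, 5, 8, 18], [4, 9, 12, 13, 20], [10, 11, 14], [19]]


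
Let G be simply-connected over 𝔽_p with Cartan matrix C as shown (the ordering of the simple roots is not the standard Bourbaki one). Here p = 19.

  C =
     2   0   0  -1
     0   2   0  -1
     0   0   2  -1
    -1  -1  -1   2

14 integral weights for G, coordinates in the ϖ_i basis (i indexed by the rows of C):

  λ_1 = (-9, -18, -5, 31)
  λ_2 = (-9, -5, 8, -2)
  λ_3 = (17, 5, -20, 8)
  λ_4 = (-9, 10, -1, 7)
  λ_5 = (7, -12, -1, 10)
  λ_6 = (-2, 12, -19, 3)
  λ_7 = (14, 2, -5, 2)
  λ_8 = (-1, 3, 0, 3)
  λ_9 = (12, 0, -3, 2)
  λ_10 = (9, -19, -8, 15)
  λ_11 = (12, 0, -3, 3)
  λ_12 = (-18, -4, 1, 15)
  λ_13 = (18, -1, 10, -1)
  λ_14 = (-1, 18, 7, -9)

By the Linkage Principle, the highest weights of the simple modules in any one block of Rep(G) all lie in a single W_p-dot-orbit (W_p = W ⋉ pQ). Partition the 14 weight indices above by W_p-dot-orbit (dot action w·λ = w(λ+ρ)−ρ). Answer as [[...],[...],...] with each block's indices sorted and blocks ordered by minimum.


C ↔ D_4 under row/col permutation; |W(D_4)| = 192.

Ā_19 reps of the 14 weights (D_4, coords as presented):

  1: (4, 3, 8, 1) · 2: (0, 4, 1, 4) · 3: (0, 4, 1, 4) · 4: (8, 11, 0, 0) · 5: (8, 11, 0, 0) · 6: (13, 1, 2, 1) · 7: (13, 1, 2, 1) · 8: (0, 4, 1, 4) · 9: (13, 1, 2, 1) · 10: (1, 9, 2, 0) · 11: (13, 1, 2, 1) · 12: (13, 1, 2, 1) · 13: (8, 11, 0, 0) · 14: (8, 11, 0, 0)

These 14 weights hit 5 W_19-dot-orbits; sizes (1, 3, 4, 5, 1):

[[1], [2, 3, 8], [4, 5, 13, 14], [6, 7, 9, 11, 12], [10]]


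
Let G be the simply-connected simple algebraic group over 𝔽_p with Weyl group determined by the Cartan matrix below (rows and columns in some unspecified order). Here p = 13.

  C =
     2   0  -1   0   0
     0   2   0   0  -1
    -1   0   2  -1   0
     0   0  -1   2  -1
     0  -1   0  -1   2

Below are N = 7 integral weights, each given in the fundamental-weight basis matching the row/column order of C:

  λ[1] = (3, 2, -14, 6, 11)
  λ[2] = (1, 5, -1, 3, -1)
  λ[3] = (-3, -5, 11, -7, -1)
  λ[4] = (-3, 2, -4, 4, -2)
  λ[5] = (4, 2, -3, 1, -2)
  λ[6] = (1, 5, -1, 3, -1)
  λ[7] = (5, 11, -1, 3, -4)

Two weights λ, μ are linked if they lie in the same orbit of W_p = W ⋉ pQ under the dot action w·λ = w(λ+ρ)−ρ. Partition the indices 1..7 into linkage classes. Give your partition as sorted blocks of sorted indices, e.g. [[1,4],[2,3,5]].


Root system A_5: the 5×5 matrix C matches after relabeling.

Ā_13 reps of the 7 weights (A_5, coords as presented):

    [1] (2, 6, 0, 4, 0)
    [2] (2, 6, 0, 4, 0)
    [3] (2, 6, 0, 4, 0)
    [4] (3, 2, 1, 1, 0)
    [5] (3, 2, 1, 1, 0)
    [6] (2, 6, 0, 4, 0)
    [7] (0, 3, 0, 1, 3)

3 distinct reps among the 7 weights ⇒ 3 W_13-linkage classes:

[[1, 2, 3, 6], [4, 5], [7]]
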